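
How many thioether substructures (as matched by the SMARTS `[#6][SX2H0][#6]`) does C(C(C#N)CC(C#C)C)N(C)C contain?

0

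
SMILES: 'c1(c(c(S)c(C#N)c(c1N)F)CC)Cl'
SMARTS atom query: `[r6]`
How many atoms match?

The query [r6] means: r6 matches atoms in a six-membered ring.
Check the 14 heavy atoms by environment: 6× c (aromatic, in 6-ring) → match; 2× N (acyclic) → no; 3× C (acyclic) → no; 1× S (acyclic) → no; 1× F (acyclic) → no; 1× Cl (acyclic) → no.
That gives 6 matching atoms.

6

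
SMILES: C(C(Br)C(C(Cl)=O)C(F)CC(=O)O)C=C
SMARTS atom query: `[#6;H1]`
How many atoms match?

Check the 15 heavy atoms by environment: 3× C (H2) → no; 4× C (H1) → match; 2× C (H0) → no; 2× O (H0) → no; 1× Cl (H0) → no; 1× O (H1) → no; 1× Br (H0) → no; 1× F (H0) → no.
That gives 4 matching atoms.

4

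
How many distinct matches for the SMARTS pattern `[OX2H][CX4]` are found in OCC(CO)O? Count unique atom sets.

[OX2H][CX4] is the SMARTS for an aliphatic alcohol: a hydroxyl oxygen bound to an sp3 (X4) carbon.
The molecule carries 3 separate instances of a hydroxyl group (-OH) meeting every constraint; each maps to a distinct set of atoms, giving 3 matches.

3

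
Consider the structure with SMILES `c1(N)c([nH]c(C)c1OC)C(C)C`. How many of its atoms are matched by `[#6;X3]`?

The query [#6;X3] means: any carbon (aromatic or not) with three total connections.
Check the 12 heavy atoms by environment: 1× n (aromatic, X3) → no; 4× c (aromatic, X3) → match; 1× N (X3) → no; 5× C (X4) → no; 1× O (X2) → no.
That gives 4 matching atoms.

4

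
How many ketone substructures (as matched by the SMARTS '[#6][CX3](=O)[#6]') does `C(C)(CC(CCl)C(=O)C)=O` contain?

[#6][CX3](=O)[#6] is the SMARTS for a ketone: a carbonyl carbon (no H) flanked by two carbons.
The molecule carries 2 separate instances of an acetyl/ketone group (-C(=O)CH3) meeting every constraint; each maps to a distinct set of atoms, giving 2 matches.

2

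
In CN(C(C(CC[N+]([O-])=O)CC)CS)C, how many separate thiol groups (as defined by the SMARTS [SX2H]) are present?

1

[SX2H] is the SMARTS for a thiol: an aliphatic sulfur with two connections, one being H.
Exactly one fragment in the molecule meets all constraints, giving 1 match.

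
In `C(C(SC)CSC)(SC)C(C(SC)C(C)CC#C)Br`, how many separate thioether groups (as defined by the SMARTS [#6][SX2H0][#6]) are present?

4

[#6][SX2H0][#6] is the SMARTS for a thioether: an aliphatic sulfur bridging two carbons with no H on the sulfur.
The molecule carries 4 separate instances of a methylthio ether (-SCH3) meeting every constraint; each maps to a distinct set of atoms, giving 4 matches.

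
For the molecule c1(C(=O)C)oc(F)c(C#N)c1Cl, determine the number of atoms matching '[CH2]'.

The query [CH2] means: aliphatic carbon with exactly two hydrogens.
Check the 12 heavy atoms by environment: 1× o (aromatic, H0) → no; 4× c (aromatic, H0) → no; 2× C (H0) → no; 1× N (H0) → no; 1× O (H0) → no; 1× C (H3) → no; 1× Cl (H0) → no; 1× F (H0) → no.
No environment satisfies the query, so 0 matching atoms.

0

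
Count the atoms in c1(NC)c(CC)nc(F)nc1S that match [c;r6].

4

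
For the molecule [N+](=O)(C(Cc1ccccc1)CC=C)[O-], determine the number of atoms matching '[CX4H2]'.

2

The query [CX4H2] means: sp3 carbon (X4) with exactly two hydrogens.
Check the 14 heavy atoms by environment: 2× C (H2, X4) → match; 1× C (H1, X4) → no; 1× c (aromatic, H0, X3) → no; 5× c (aromatic, H1, X3) → no; 1× N (charge +1, H0, X3) → no; 1× O (charge -1, H0, X1) → no; 1× O (H0, X1) → no; 1× C (H1, X3) → no; 1× C (H2, X3) → no.
That gives 2 matching atoms.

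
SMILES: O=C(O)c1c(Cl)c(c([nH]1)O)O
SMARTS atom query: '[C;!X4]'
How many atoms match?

1

The query [C;!X4] means: aliphatic carbon that does not have four total connections.
Check the 11 heavy atoms by environment: 1× n (aromatic, X3) → no; 4× c (aromatic, X3) → no; 1× C (X3) → match; 1× O (X1) → no; 3× O (X2) → no; 1× Cl (X1) → no.
That gives 1 matching atom.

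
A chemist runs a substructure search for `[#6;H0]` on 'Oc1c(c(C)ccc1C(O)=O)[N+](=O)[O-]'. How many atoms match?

5

The query [#6;H0] means: any carbon with no attached hydrogen.
Check the 14 heavy atoms by environment: 4× c (aromatic, H0) → match; 2× c (aromatic, H1) → no; 1× N (charge +1, H0) → no; 1× O (charge -1, H0) → no; 2× O (H0) → no; 1× C (H3) → no; 1× C (H0) → match; 2× O (H1) → no.
Summing the matching environments: 4 + 1 = 5 matching atoms.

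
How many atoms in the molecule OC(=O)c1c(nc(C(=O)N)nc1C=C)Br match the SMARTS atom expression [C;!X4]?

4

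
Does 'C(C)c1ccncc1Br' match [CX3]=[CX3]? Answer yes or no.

No

The pattern [CX3]=[CX3] describes a non-aromatic C=C double bond between two sp2 carbons — an alkene.
The closest candidate here is an ethyl group (-CH2CH3), but its C-C bond is a single bond between CX4 carbons, not CX3=CX3. No other fragment satisfies the full query, so there is no match.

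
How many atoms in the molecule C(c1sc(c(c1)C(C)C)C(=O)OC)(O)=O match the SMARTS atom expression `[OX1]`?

The query [OX1] means: aliphatic oxygen with one total connection — typically a carbonyl =O or an oxide.
Check the 15 heavy atoms by environment: 1× s (aromatic, X2) → no; 4× c (aromatic, X3) → no; 4× C (X4) → no; 2× C (X3) → no; 2× O (X1) → match; 2× O (X2) → no.
That gives 2 matching atoms.

2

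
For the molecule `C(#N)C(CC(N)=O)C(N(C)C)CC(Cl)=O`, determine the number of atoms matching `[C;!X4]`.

The query [C;!X4] means: aliphatic carbon that does not have four total connections.
Check the 15 heavy atoms by environment: 6× C (X4) → no; 2× N (X3) → no; 1× C (X2) → match; 1× N (X1) → no; 2× C (X3) → match; 2× O (X1) → no; 1× Cl (X1) → no.
Summing the matching environments: 1 + 2 = 3 matching atoms.

3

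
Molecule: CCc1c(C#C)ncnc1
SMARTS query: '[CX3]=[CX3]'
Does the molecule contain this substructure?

No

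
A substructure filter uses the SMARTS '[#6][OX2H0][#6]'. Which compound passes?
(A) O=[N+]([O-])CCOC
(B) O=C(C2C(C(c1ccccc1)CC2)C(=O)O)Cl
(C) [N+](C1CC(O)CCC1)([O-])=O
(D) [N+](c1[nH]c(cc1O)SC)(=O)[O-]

A

[#6][OX2H0][#6] describes an aliphatic oxygen bridging two carbons with no H on the oxygen (an ether).
(A) contains a methoxy ether (-OCH3), which satisfies every atom and bond constraint.
(B) has a carboxylic acid group (-C(=O)OH) but the -OH oxygen has H1; the =O is OX1, not OX2.
(C) has a hydroxyl group (-OH) but the oxygen has H1, not H0 bridging two carbons.
(D) has a hydroxyl group (-OH) but the oxygen has H1, not H0 bridging two carbons.
So the answer is (A).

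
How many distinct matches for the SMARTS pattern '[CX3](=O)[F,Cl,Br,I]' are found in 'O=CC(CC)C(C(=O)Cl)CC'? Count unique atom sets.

1

[CX3](=O)[F,Cl,Br,I] is the SMARTS for an acyl halide: a carbonyl carbon bonded to a halogen.
Exactly one fragment in the molecule meets all constraints, giving 1 match.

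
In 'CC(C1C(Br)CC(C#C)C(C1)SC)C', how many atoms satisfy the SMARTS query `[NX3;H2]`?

Check the 14 heavy atoms by environment: 5× C (H1, X4) → no; 2× C (H2, X4) → no; 1× S (H0, X2) → no; 3× C (H3, X4) → no; 1× C (H0, X2) → no; 1× C (H1, X2) → no; 1× Br (H0, X1) → no.
No environment satisfies the query, so 0 matching atoms.

0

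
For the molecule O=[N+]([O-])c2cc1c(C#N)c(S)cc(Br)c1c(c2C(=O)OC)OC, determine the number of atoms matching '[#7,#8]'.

7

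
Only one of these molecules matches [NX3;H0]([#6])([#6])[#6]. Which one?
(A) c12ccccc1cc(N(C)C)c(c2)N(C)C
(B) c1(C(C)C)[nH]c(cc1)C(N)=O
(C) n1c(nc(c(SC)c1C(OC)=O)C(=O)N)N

[NX3;H0]([#6])([#6])[#6] describes a trivalent nitrogen with no H, bonded to three carbons (a tertiary amine).
(A) contains a dimethylamino group (-N(CH3)2), which satisfies every atom and bond constraint.
(B) has a primary amide (-C(=O)NH2) but the amide nitrogen has H2 and only one carbon neighbour.
(C) has a primary amino group (-NH2) but the nitrogen has H2, not H0 with three carbons.
So the answer is (A).

A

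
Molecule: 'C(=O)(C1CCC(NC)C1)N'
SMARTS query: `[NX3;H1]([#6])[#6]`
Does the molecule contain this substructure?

The pattern [NX3;H1]([#6])[#6] describes a trivalent nitrogen with one H, bonded to two carbons — a secondary amine.
The molecule carries an N-methylamino group (-NHCH3), whose atoms satisfy every constraint of the query, so the pattern matches.

Yes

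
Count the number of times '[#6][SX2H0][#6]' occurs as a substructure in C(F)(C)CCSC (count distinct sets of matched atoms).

1

[#6][SX2H0][#6] is the SMARTS for a thioether: an aliphatic sulfur bridging two carbons with no H on the sulfur.
Exactly one fragment in the molecule meets all constraints, giving 1 match.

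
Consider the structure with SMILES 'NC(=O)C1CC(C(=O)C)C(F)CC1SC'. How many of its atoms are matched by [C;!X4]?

2

The query [C;!X4] means: aliphatic carbon that does not have four total connections.
Check the 15 heavy atoms by environment: 8× C (X4) → no; 1× F (X1) → no; 2× C (X3) → match; 2× O (X1) → no; 1× N (X3) → no; 1× S (X2) → no.
That gives 2 matching atoms.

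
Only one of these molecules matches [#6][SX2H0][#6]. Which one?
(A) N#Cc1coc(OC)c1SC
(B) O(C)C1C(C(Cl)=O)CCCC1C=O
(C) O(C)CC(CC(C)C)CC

[#6][SX2H0][#6] describes an aliphatic sulfur bridging two carbons with no H on the sulfur (a thioether).
(A) contains a methylthio ether (-SCH3), which satisfies every atom and bond constraint.
(B) has a methoxy ether (-OCH3) but the bridging atom is O, not S.
(C) has a methoxy ether (-OCH3) but the bridging atom is O, not S.
So the answer is (A).

A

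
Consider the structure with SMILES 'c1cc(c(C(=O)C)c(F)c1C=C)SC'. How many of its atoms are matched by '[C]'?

The query [C] means: uppercase C matches aliphatic (non-aromatic) carbon only.
Check the 14 heavy atoms by environment: 6× c (aromatic) → no; 1× S → no; 5× C → match; 1× F → no; 1× O → no.
That gives 5 matching atoms.

5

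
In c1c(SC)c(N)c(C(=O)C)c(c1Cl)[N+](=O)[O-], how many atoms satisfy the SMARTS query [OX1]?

3

The query [OX1] means: aliphatic oxygen with one total connection — typically a carbonyl =O or an oxide.
Check the 16 heavy atoms by environment: 6× c (aromatic, X3) → no; 1× C (X3) → no; 2× O (X1) → match; 2× C (X4) → no; 1× Cl (X1) → no; 1× N (charge +1, X3) → no; 1× O (charge -1, X1) → match; 1× S (X2) → no; 1× N (X3) → no.
Summing the matching environments: 2 + 1 = 3 matching atoms.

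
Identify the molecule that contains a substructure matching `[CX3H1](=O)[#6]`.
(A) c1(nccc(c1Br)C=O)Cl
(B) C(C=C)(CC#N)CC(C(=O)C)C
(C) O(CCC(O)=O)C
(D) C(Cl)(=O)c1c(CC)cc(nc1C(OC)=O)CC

A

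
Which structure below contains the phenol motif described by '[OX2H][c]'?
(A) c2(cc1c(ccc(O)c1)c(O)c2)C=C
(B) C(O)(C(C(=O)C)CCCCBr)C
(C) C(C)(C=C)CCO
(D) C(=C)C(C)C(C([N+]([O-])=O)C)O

[OX2H][c] describes a hydroxyl oxygen attached to an aromatic carbon (a phenol).
(A) contains a hydroxyl group (-OH), which satisfies every atom and bond constraint.
(B) has a hydroxyl group (-OH) but the -OH is on an aliphatic carbon, not an aromatic c.
(C) has a hydroxyl group (-OH) but the -OH is on an aliphatic carbon, not an aromatic c.
(D) has a hydroxyl group (-OH) but the -OH is on an aliphatic carbon, not an aromatic c.
So the answer is (A).

A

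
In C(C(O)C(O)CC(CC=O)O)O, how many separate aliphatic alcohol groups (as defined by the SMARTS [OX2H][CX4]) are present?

[OX2H][CX4] is the SMARTS for an aliphatic alcohol: a hydroxyl oxygen bound to an sp3 (X4) carbon.
The molecule carries 4 separate instances of a hydroxyl group (-OH) meeting every constraint; each maps to a distinct set of atoms, giving 4 matches.

4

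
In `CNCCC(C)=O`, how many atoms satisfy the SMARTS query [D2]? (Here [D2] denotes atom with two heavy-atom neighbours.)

The query [D2] means: atom with exactly two heavy-atom neighbours.
Check the 7 heavy atoms by environment: 2× C (D2) → match; 1× C (D3) → no; 1× O (D1) → no; 2× C (D1) → no; 1× N (D2) → match.
Summing the matching environments: 2 + 1 = 3 matching atoms.

3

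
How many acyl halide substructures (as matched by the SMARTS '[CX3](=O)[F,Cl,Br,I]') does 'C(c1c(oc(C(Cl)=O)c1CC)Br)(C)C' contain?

1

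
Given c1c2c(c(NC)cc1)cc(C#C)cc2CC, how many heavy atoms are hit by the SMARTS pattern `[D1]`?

3

Check the 16 heavy atoms by environment: 5× c (aromatic, D3) → no; 5× c (aromatic, D2) → no; 2× C (D2) → no; 3× C (D1) → match; 1× N (D2) → no.
That gives 3 matching atoms.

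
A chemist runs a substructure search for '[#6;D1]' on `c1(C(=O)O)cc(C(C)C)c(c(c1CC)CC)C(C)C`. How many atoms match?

The query [#6;D1] means: carbon bonded to exactly one heavy atom.
Check the 19 heavy atoms by environment: 5× c (aromatic, D3) → no; 1× c (aromatic, D2) → no; 3× C (D3) → no; 6× C (D1) → match; 2× O (D1) → no; 2× C (D2) → no.
That gives 6 matching atoms.

6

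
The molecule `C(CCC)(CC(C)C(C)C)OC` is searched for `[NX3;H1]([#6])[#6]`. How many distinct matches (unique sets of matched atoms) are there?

[NX3;H1]([#6])[#6] is the SMARTS for a secondary amine: a trivalent nitrogen with one H, bonded to two carbons.
No fragment in the molecule satisfies every constraint, giving 0 matches.

0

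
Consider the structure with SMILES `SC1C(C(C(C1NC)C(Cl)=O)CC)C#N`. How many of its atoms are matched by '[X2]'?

2

Check the 15 heavy atoms by environment: 8× C (X4) → no; 1× C (X3) → no; 1× O (X1) → no; 1× Cl (X1) → no; 1× S (X2) → match; 1× C (X2) → match; 1× N (X1) → no; 1× N (X3) → no.
Summing the matching environments: 1 + 1 = 2 matching atoms.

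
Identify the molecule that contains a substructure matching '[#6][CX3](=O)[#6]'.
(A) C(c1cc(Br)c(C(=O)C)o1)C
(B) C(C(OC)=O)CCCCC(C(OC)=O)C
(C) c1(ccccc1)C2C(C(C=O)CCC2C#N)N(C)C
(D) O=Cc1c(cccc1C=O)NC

A

[#6][CX3](=O)[#6] describes a carbonyl carbon (no H) flanked by two carbons (a ketone).
(A) contains an acetyl/ketone group (-C(=O)CH3), which satisfies every atom and bond constraint.
(B) has a methyl-ester group (-C(=O)OCH3) but one neighbour of the carbonyl carbon is O, not C.
(C) has an aldehyde (-CHO) but the carbonyl carbon has H1, so it is not flanked by two carbons.
(D) has an aldehyde (-CHO) but the carbonyl carbon has H1, so it is not flanked by two carbons.
So the answer is (A).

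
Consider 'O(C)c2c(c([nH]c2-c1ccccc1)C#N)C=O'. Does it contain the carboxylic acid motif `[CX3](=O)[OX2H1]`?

The pattern [CX3](=O)[OX2H1] describes an sp2 carbon double-bonded to O and single-bonded to an -OH oxygen — a carboxylic acid.
The closest candidate here is an aldehyde (-CHO), but there is no singly-bonded oxygen on the carbonyl carbon. No other fragment satisfies the full query, so there is no match.

No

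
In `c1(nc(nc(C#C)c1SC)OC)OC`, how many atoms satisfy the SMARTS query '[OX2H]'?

The query [OX2H] means: aliphatic oxygen with two connections, one of which is H — an -OH oxygen.
Check the 14 heavy atoms by environment: 2× n (aromatic, H0, X2) → no; 4× c (aromatic, H0, X3) → no; 1× C (H0, X2) → no; 1× C (H1, X2) → no; 2× O (H0, X2) → no; 3× C (H3, X4) → no; 1× S (H0, X2) → no.
No environment satisfies the query, so 0 matching atoms.

0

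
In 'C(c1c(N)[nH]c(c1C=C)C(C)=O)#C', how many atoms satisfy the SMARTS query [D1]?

Check the 13 heavy atoms by environment: 1× n (aromatic, D2) → no; 4× c (aromatic, D3) → no; 2× C (D2) → no; 3× C (D1) → match; 1× C (D3) → no; 1× O (D1) → match; 1× N (D1) → match.
Summing the matching environments: 3 + 1 + 1 = 5 matching atoms.

5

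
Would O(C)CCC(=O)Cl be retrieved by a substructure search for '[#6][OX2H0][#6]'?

Yes

The pattern [#6][OX2H0][#6] describes an aliphatic oxygen bridging two carbons with no H on the oxygen — an ether.
The molecule carries a methoxy ether (-OCH3), whose atoms satisfy every constraint of the query, so the pattern matches.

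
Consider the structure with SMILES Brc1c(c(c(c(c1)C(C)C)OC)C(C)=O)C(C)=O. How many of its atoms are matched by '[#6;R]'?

6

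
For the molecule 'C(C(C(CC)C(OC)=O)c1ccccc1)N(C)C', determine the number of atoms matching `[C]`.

The query [C] means: uppercase C matches aliphatic (non-aromatic) carbon only.
Check the 18 heavy atoms by environment: 9× C → match; 2× O → no; 6× c (aromatic) → no; 1× N → no.
That gives 9 matching atoms.

9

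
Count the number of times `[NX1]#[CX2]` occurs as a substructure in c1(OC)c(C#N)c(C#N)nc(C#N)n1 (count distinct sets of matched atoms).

3

[NX1]#[CX2] is the SMARTS for a nitrile: a nitrogen triple-bonded to a two-connected carbon.
The molecule carries 3 separate instances of a nitrile (-C#N) meeting every constraint; each maps to a distinct set of atoms, giving 3 matches.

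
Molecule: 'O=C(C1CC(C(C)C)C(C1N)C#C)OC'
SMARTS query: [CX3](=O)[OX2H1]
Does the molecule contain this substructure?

No

The pattern [CX3](=O)[OX2H1] describes an sp2 carbon double-bonded to O and single-bonded to an -OH oxygen — a carboxylic acid.
The closest candidate here is a methyl-ester group (-C(=O)OCH3), but the singly-bonded O has no H (OX2H0, not OX2H1). No other fragment satisfies the full query, so there is no match.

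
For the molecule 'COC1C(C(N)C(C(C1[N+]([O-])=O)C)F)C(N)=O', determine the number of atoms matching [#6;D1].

2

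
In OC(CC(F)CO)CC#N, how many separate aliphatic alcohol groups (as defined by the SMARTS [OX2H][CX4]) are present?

2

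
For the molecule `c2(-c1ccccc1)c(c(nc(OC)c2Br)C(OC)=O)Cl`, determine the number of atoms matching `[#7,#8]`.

The query [#7,#8] means: nitrogen or oxygen (comma = OR).
Check the 20 heavy atoms by environment: 1× n (aromatic) → match; 11× c (aromatic) → no; 1× Br → no; 3× O → match; 3× C → no; 1× Cl → no.
Summing the matching environments: 1 + 3 = 4 matching atoms.

4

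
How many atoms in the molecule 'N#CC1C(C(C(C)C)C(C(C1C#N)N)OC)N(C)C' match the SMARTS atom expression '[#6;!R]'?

The query [#6;!R] means: carbon not in any ring.
Check the 19 heavy atoms by environment: 6× C (in 6-ring) → no; 8× C (acyclic) → match; 4× N (acyclic) → no; 1× O (acyclic) → no.
That gives 8 matching atoms.

8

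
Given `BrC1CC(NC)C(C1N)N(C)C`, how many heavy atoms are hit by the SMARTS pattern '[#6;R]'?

The query [#6;R] means: carbon that is part of a ring.
Check the 12 heavy atoms by environment: 5× C (in 5-ring) → match; 3× N (acyclic) → no; 3× C (acyclic) → no; 1× Br (acyclic) → no.
That gives 5 matching atoms.

5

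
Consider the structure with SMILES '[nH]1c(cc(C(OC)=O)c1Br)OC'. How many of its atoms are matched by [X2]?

2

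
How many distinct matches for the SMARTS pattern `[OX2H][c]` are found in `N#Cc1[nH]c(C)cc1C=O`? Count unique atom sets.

0

[OX2H][c] is the SMARTS for a phenol: a hydroxyl oxygen attached to an aromatic carbon.
No fragment in the molecule satisfies every constraint, giving 0 matches.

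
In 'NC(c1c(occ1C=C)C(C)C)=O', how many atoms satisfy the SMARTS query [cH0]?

3

Check the 13 heavy atoms by environment: 1× o (aromatic, H0) → no; 1× c (aromatic, H1) → no; 3× c (aromatic, H0) → match; 2× C (H1) → no; 1× C (H2) → no; 1× C (H0) → no; 1× O (H0) → no; 1× N (H2) → no; 2× C (H3) → no.
That gives 3 matching atoms.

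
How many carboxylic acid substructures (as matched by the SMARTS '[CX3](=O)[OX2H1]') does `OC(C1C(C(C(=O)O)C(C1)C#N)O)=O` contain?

[CX3](=O)[OX2H1] is the SMARTS for a carboxylic acid: an sp2 carbon double-bonded to O and single-bonded to an -OH oxygen.
The molecule carries 2 separate instances of a carboxylic acid group (-C(=O)OH) meeting every constraint; each maps to a distinct set of atoms, giving 2 matches.

2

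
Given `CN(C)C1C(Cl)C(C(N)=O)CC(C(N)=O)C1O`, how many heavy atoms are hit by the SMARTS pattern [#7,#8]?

6

The query [#7,#8] means: nitrogen or oxygen (comma = OR).
Check the 17 heavy atoms by environment: 10× C → no; 1× Cl → no; 3× O → match; 3× N → match.
Summing the matching environments: 3 + 3 = 6 matching atoms.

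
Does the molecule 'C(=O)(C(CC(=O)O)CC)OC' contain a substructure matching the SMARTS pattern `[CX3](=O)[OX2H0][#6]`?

Yes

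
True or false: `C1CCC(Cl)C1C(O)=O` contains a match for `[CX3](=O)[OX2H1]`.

The pattern [CX3](=O)[OX2H1] describes an sp2 carbon double-bonded to O and single-bonded to an -OH oxygen — a carboxylic acid.
The molecule carries a carboxylic acid group (-C(=O)OH), whose atoms satisfy every constraint of the query, so the pattern matches.

True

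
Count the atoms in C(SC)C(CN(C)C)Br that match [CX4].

6

Check the 9 heavy atoms by environment: 6× C (X4) → match; 1× S (X2) → no; 1× N (X3) → no; 1× Br (X1) → no.
That gives 6 matching atoms.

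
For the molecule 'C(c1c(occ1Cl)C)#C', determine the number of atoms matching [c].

The query [c] means: lowercase c matches aromatic carbon only.
Check the 9 heavy atoms by environment: 1× o (aromatic) → no; 4× c (aromatic) → match; 3× C → no; 1× Cl → no.
That gives 4 matching atoms.

4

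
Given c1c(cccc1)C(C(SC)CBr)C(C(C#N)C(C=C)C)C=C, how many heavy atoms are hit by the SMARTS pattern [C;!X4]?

The query [C;!X4] means: aliphatic carbon that does not have four total connections.
Check the 22 heavy atoms by environment: 8× C (X4) → no; 4× C (X3) → match; 6× c (aromatic, X3) → no; 1× Br (X1) → no; 1× S (X2) → no; 1× C (X2) → match; 1× N (X1) → no.
Summing the matching environments: 4 + 1 = 5 matching atoms.

5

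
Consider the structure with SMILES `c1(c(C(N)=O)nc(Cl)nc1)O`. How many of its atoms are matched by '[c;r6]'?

4

The query [c;r6] means: aromatic carbon that belongs to a six-membered ring.
Check the 11 heavy atoms by environment: 2× n (aromatic, in 6-ring) → no; 4× c (aromatic, in 6-ring) → match; 1× Cl (acyclic) → no; 1× C (acyclic) → no; 2× O (acyclic) → no; 1× N (acyclic) → no.
That gives 4 matching atoms.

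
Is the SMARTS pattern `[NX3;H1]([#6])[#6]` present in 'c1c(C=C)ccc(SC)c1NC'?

The pattern [NX3;H1]([#6])[#6] describes a trivalent nitrogen with one H, bonded to two carbons — a secondary amine.
The molecule carries an N-methylamino group (-NHCH3), whose atoms satisfy every constraint of the query, so the pattern matches.

Yes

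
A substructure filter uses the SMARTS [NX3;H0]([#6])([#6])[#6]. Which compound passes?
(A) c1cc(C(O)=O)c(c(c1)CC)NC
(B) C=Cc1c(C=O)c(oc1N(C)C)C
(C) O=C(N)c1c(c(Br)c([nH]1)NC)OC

B

[NX3;H0]([#6])([#6])[#6] describes a trivalent nitrogen with no H, bonded to three carbons (a tertiary amine).
(A) has an N-methylamino group (-NHCH3) but the nitrogen still has one H (H1), not H0.
(B) contains a dimethylamino group (-N(CH3)2), which satisfies every atom and bond constraint.
(C) has a primary amide (-C(=O)NH2) but the amide nitrogen has H2 and only one carbon neighbour.
So the answer is (B).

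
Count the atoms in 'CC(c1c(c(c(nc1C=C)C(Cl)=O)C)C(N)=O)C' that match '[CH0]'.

2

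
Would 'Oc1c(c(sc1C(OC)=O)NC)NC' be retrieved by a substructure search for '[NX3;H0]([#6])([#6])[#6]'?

No

The pattern [NX3;H0]([#6])([#6])[#6] describes a trivalent nitrogen with no H, bonded to three carbons — a tertiary amine.
The closest candidate here is an N-methylamino group (-NHCH3), but the nitrogen still has one H (H1), not H0. No other fragment satisfies the full query, so there is no match.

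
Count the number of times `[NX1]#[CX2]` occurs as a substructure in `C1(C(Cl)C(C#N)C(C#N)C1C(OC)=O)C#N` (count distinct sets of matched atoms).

3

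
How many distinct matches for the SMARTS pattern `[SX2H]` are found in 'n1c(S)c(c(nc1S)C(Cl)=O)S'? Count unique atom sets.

[SX2H] is the SMARTS for a thiol: an aliphatic sulfur with two connections, one being H.
The molecule carries 3 separate instances of a thiol (-SH) meeting every constraint; each maps to a distinct set of atoms, giving 3 matches.

3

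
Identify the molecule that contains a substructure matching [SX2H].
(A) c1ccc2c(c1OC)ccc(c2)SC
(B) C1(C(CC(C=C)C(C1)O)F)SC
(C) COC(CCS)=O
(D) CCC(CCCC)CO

[SX2H] describes an aliphatic sulfur with two connections, one being H (a thiol).
(A) has a methylthio ether (-SCH3) but the sulfur has H0 (bonded to two carbons), not H1.
(B) has a hydroxyl group (-OH) but it is an -OH, not an -SH.
(C) contains a thiol (-SH), which satisfies every atom and bond constraint.
(D) has a hydroxyl group (-OH) but it is an -OH, not an -SH.
So the answer is (C).

C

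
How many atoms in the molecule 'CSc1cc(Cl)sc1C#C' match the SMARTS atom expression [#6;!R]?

Check the 10 heavy atoms by environment: 1× s (aromatic, in 5-ring) → no; 4× c (aromatic, in 5-ring) → no; 1× S (acyclic) → no; 3× C (acyclic) → match; 1× Cl (acyclic) → no.
That gives 3 matching atoms.

3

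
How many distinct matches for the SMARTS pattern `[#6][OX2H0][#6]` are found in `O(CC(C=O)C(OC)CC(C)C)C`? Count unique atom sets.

2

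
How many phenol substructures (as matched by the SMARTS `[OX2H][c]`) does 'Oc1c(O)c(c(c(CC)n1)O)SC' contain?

[OX2H][c] is the SMARTS for a phenol: a hydroxyl oxygen attached to an aromatic carbon.
The molecule carries 3 separate instances of a hydroxyl group (-OH) meeting every constraint; each maps to a distinct set of atoms, giving 3 matches.

3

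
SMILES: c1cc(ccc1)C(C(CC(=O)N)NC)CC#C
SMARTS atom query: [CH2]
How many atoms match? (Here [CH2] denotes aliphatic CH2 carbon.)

Check the 17 heavy atoms by environment: 2× C (H2) → match; 3× C (H1) → no; 2× C (H0) → no; 1× N (H1) → no; 1× C (H3) → no; 1× O (H0) → no; 1× N (H2) → no; 1× c (aromatic, H0) → no; 5× c (aromatic, H1) → no.
That gives 2 matching atoms.

2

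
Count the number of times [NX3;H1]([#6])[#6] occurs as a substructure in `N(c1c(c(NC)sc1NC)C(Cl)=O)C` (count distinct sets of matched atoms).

3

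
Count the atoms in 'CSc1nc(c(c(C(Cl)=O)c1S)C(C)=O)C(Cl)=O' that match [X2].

3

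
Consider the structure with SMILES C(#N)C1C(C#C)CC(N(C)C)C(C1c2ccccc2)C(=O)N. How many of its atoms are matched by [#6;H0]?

4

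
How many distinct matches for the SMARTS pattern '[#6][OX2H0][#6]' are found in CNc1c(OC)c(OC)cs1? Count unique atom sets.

[#6][OX2H0][#6] is the SMARTS for an ether: an aliphatic oxygen bridging two carbons with no H on the oxygen.
The molecule carries 2 separate instances of a methoxy ether (-OCH3) meeting every constraint; each maps to a distinct set of atoms, giving 2 matches.

2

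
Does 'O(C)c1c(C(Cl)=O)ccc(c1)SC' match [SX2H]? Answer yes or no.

No

The pattern [SX2H] describes an aliphatic sulfur with two connections, one being H — a thiol.
The closest candidate here is a methylthio ether (-SCH3), but the sulfur has H0 (bonded to two carbons), not H1. No other fragment satisfies the full query, so there is no match.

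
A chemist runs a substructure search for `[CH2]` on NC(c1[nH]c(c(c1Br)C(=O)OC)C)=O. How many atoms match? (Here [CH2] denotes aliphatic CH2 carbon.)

Check the 14 heavy atoms by environment: 1× n (aromatic, H1) → no; 4× c (aromatic, H0) → no; 2× C (H0) → no; 3× O (H0) → no; 2× C (H3) → no; 1× N (H2) → no; 1× Br (H0) → no.
No environment satisfies the query, so 0 matching atoms.

0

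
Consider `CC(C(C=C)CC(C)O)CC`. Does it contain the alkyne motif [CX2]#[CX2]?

No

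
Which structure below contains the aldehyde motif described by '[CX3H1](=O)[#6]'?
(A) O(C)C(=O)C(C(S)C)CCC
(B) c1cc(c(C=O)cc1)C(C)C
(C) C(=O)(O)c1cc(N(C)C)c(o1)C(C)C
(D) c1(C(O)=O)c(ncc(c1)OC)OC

[CX3H1](=O)[#6] describes an sp2 carbon with one H, double-bonded to O and single-bonded to carbon (an aldehyde).
(A) has a methyl-ester group (-C(=O)OCH3) but the carbonyl carbon has H0, not H1.
(B) contains an aldehyde (-CHO), which satisfies every atom and bond constraint.
(C) has a carboxylic acid group (-C(=O)OH) but the carbonyl carbon has H0 and is bonded to O, not H1.
(D) has a carboxylic acid group (-C(=O)OH) but the carbonyl carbon has H0 and is bonded to O, not H1.
So the answer is (B).

B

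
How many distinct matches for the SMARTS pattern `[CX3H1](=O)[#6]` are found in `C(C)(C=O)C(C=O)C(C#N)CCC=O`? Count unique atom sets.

[CX3H1](=O)[#6] is the SMARTS for an aldehyde: an sp2 carbon with one H, double-bonded to O and single-bonded to carbon.
The molecule carries 3 separate instances of an aldehyde (-CHO) meeting every constraint; each maps to a distinct set of atoms, giving 3 matches.

3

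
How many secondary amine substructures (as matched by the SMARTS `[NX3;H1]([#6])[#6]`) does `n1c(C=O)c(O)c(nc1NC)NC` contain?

[NX3;H1]([#6])[#6] is the SMARTS for a secondary amine: a trivalent nitrogen with one H, bonded to two carbons.
The molecule carries 2 separate instances of an N-methylamino group (-NHCH3) meeting every constraint; each maps to a distinct set of atoms, giving 2 matches.

2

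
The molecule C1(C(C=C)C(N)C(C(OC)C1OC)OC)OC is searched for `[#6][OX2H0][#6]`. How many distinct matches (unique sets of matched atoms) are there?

4

[#6][OX2H0][#6] is the SMARTS for an ether: an aliphatic oxygen bridging two carbons with no H on the oxygen.
The molecule carries 4 separate instances of a methoxy ether (-OCH3) meeting every constraint; each maps to a distinct set of atoms, giving 4 matches.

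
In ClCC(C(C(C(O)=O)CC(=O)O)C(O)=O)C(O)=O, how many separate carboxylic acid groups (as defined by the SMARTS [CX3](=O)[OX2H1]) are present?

4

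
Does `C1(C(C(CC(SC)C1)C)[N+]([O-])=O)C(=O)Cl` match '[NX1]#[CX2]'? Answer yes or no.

No

The pattern [NX1]#[CX2] describes a nitrogen triple-bonded to a two-connected carbon — a nitrile.
The closest candidate here is a nitro group (-[N+](=O)[O-]), but there is no C#N triple bond. No other fragment satisfies the full query, so there is no match.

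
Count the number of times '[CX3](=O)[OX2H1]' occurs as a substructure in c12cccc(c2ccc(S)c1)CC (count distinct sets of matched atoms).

0

[CX3](=O)[OX2H1] is the SMARTS for a carboxylic acid: an sp2 carbon double-bonded to O and single-bonded to an -OH oxygen.
No fragment in the molecule satisfies every constraint, giving 0 matches.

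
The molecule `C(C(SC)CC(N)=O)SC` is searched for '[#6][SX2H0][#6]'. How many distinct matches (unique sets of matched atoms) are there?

2

[#6][SX2H0][#6] is the SMARTS for a thioether: an aliphatic sulfur bridging two carbons with no H on the sulfur.
The molecule carries 2 separate instances of a methylthio ether (-SCH3) meeting every constraint; each maps to a distinct set of atoms, giving 2 matches.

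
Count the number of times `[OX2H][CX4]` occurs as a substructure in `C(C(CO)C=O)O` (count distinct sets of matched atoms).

2

[OX2H][CX4] is the SMARTS for an aliphatic alcohol: a hydroxyl oxygen bound to an sp3 (X4) carbon.
The molecule carries 2 separate instances of a hydroxyl group (-OH) meeting every constraint; each maps to a distinct set of atoms, giving 2 matches.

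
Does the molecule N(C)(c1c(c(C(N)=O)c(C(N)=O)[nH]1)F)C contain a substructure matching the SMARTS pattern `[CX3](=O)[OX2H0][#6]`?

No

The pattern [CX3](=O)[OX2H0][#6] describes a carbonyl carbon bonded to an oxygen that is itself bonded to carbon (no H on that O) — an ester.
The closest candidate here is a primary amide (-C(=O)NH2), but the carbonyl is bonded to N, not to an O-C linkage. No other fragment satisfies the full query, so there is no match.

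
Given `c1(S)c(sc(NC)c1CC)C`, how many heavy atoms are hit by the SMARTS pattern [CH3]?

3

The query [CH3] means: aliphatic carbon with exactly three hydrogens.
Check the 11 heavy atoms by environment: 1× s (aromatic, H0) → no; 4× c (aromatic, H0) → no; 1× S (H1) → no; 1× C (H2) → no; 3× C (H3) → match; 1× N (H1) → no.
That gives 3 matching atoms.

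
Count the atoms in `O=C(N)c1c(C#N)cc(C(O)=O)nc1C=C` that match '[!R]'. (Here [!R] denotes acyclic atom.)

10

The query [!R] means: !R matches any atom not in a ring.
Check the 16 heavy atoms by environment: 1× n (aromatic, in 6-ring) → no; 5× c (aromatic, in 6-ring) → no; 5× C (acyclic) → match; 3× O (acyclic) → match; 2× N (acyclic) → match.
Summing the matching environments: 5 + 3 + 2 = 10 matching atoms.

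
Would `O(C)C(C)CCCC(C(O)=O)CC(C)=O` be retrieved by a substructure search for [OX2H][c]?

No

The pattern [OX2H][c] describes a hydroxyl oxygen attached to an aromatic carbon — a phenol.
The closest candidate here is a methoxy ether (-OCH3), but the oxygen has H0, not H1. No other fragment satisfies the full query, so there is no match.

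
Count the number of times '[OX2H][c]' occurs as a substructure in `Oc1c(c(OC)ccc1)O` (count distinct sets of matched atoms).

[OX2H][c] is the SMARTS for a phenol: a hydroxyl oxygen attached to an aromatic carbon.
The molecule carries 2 separate instances of a hydroxyl group (-OH) meeting every constraint; each maps to a distinct set of atoms, giving 2 matches.

2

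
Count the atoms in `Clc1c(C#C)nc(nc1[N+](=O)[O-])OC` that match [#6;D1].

The query [#6;D1] means: carbon bonded to exactly one heavy atom.
Check the 14 heavy atoms by environment: 2× n (aromatic, D2) → no; 4× c (aromatic, D3) → no; 1× O (D2) → no; 2× C (D1) → match; 1× Cl (D1) → no; 1× N (charge +1, D3) → no; 1× O (charge -1, D1) → no; 1× O (D1) → no; 1× C (D2) → no.
That gives 2 matching atoms.

2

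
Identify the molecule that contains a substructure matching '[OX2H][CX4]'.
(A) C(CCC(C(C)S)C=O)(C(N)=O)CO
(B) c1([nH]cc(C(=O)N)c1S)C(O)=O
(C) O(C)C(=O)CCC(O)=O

[OX2H][CX4] describes a hydroxyl oxygen bound to an sp3 (X4) carbon (an aliphatic alcohol).
(A) contains a hydroxyl group (-OH), which satisfies every atom and bond constraint.
(B) has a carboxylic acid group (-C(=O)OH) but the -OH is on a CX3 carbonyl carbon, not a CX4 carbon.
(C) has a carboxylic acid group (-C(=O)OH) but the -OH is on a CX3 carbonyl carbon, not a CX4 carbon.
So the answer is (A).

A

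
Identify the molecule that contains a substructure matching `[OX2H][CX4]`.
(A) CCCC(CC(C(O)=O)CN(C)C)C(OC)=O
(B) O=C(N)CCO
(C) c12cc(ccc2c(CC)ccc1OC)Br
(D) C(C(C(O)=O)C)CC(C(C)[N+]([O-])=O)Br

[OX2H][CX4] describes a hydroxyl oxygen bound to an sp3 (X4) carbon (an aliphatic alcohol).
(A) has a carboxylic acid group (-C(=O)OH) but the -OH is on a CX3 carbonyl carbon, not a CX4 carbon.
(B) contains a hydroxyl group (-OH), which satisfies every atom and bond constraint.
(C) has a methoxy ether (-OCH3) but the oxygen has H0 (ether), not H1.
(D) has a carboxylic acid group (-C(=O)OH) but the -OH is on a CX3 carbonyl carbon, not a CX4 carbon.
So the answer is (B).

B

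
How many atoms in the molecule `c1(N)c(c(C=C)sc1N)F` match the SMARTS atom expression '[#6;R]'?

4

Check the 10 heavy atoms by environment: 1× s (aromatic, in 5-ring) → no; 4× c (aromatic, in 5-ring) → match; 2× N (acyclic) → no; 1× F (acyclic) → no; 2× C (acyclic) → no.
That gives 4 matching atoms.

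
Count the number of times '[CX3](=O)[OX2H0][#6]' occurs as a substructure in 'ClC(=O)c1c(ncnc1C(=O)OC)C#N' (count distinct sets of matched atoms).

1

[CX3](=O)[OX2H0][#6] is the SMARTS for an ester: a carbonyl carbon bonded to an oxygen that is itself bonded to carbon (no H on that O).
Exactly one fragment in the molecule meets all constraints, giving 1 match.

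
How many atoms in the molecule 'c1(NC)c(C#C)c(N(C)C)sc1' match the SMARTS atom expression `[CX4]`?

3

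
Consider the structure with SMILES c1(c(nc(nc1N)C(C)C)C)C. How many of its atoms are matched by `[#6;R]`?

The query [#6;R] means: carbon that is part of a ring.
Check the 12 heavy atoms by environment: 2× n (aromatic, in 6-ring) → no; 4× c (aromatic, in 6-ring) → match; 5× C (acyclic) → no; 1× N (acyclic) → no.
That gives 4 matching atoms.

4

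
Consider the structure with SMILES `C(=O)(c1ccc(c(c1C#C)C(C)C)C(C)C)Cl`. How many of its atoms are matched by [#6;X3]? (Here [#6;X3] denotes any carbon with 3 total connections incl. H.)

7

The query [#6;X3] means: any carbon (aromatic or not) with three total connections.
Check the 17 heavy atoms by environment: 6× c (aromatic, X3) → match; 1× C (X3) → match; 1× O (X1) → no; 1× Cl (X1) → no; 6× C (X4) → no; 2× C (X2) → no.
Summing the matching environments: 6 + 1 = 7 matching atoms.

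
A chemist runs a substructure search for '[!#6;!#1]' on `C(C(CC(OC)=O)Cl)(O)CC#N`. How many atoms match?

Check the 12 heavy atoms by environment: 7× C → no; 3× O → match; 1× Cl → match; 1× N → match.
Summing the matching environments: 3 + 1 + 1 = 5 matching atoms.

5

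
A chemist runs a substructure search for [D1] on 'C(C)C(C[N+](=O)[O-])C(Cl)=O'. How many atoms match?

Check the 10 heavy atoms by environment: 2× C (D2) → no; 2× C (D3) → no; 2× O (D1) → match; 1× Cl (D1) → match; 1× C (D1) → match; 1× N (charge +1, D3) → no; 1× O (charge -1, D1) → match.
Summing the matching environments: 2 + 1 + 1 + 1 = 5 matching atoms.

5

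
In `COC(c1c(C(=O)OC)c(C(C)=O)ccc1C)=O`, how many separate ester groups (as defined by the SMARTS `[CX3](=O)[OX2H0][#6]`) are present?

2

[CX3](=O)[OX2H0][#6] is the SMARTS for an ester: a carbonyl carbon bonded to an oxygen that is itself bonded to carbon (no H on that O).
The molecule carries 2 separate instances of a methyl-ester group (-C(=O)OCH3) meeting every constraint; each maps to a distinct set of atoms, giving 2 matches.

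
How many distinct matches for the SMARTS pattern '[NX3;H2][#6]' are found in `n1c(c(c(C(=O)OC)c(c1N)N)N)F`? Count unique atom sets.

3

[NX3;H2][#6] is the SMARTS for a primary amine: a trivalent nitrogen with two H attached to carbon.
The molecule carries 3 separate instances of a primary amino group (-NH2) meeting every constraint; each maps to a distinct set of atoms, giving 3 matches.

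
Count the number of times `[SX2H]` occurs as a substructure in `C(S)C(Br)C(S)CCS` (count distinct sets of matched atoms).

[SX2H] is the SMARTS for a thiol: an aliphatic sulfur with two connections, one being H.
The molecule carries 3 separate instances of a thiol (-SH) meeting every constraint; each maps to a distinct set of atoms, giving 3 matches.

3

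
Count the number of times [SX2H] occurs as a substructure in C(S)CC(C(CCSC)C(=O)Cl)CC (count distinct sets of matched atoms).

1

[SX2H] is the SMARTS for a thiol: an aliphatic sulfur with two connections, one being H.
Exactly one fragment in the molecule meets all constraints, giving 1 match.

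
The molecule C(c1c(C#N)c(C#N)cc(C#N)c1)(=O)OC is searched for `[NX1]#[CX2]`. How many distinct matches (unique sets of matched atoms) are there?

3

[NX1]#[CX2] is the SMARTS for a nitrile: a nitrogen triple-bonded to a two-connected carbon.
The molecule carries 3 separate instances of a nitrile (-C#N) meeting every constraint; each maps to a distinct set of atoms, giving 3 matches.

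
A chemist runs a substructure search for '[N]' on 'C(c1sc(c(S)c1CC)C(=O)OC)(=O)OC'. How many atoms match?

0

The query [N] means: uppercase N matches aliphatic (non-aromatic) nitrogen only.
Check the 16 heavy atoms by environment: 1× s (aromatic) → no; 4× c (aromatic) → no; 1× S → no; 6× C → no; 4× O → no.
No environment satisfies the query, so 0 matching atoms.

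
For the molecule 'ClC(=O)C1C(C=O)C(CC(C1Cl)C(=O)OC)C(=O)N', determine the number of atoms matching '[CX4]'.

7

The query [CX4] means: C with X4: aliphatic carbon with exactly 4 total connections (bonds + H).
Check the 19 heavy atoms by environment: 7× C (X4) → match; 4× C (X3) → no; 4× O (X1) → no; 1× O (X2) → no; 2× Cl (X1) → no; 1× N (X3) → no.
That gives 7 matching atoms.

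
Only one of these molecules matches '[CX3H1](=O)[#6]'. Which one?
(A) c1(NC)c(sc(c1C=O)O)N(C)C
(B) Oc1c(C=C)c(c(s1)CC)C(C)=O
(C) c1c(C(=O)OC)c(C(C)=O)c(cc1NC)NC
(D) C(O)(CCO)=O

[CX3H1](=O)[#6] describes an sp2 carbon with one H, double-bonded to O and single-bonded to carbon (an aldehyde).
(A) contains an aldehyde (-CHO), which satisfies every atom and bond constraint.
(B) has an acetyl/ketone group (-C(=O)CH3) but the carbonyl carbon has H0 (two carbon neighbours), not H1.
(C) has a methyl-ester group (-C(=O)OCH3) but the carbonyl carbon has H0, not H1.
(D) has a carboxylic acid group (-C(=O)OH) but the carbonyl carbon has H0 and is bonded to O, not H1.
So the answer is (A).

A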